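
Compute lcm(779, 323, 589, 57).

lcm(779, 323) = 779·323/gcd = 251617/19 = 13243
lcm(13243, 589) = 13243·589/gcd = 7800127/19 = 410533
lcm(410533, 57) = 410533·57/gcd = 23400381/19 = 1231599

1231599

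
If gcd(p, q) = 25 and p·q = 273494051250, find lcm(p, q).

gcd·lcm = product, so lcm = 273494051250/25 = 10939762050.

10939762050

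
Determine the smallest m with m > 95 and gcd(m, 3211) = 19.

gcd(m, 3211) = 19 forces 19 | m; write m = 19s. Then gcd(19s, 19·169) = 19·gcd(s, 169), so need gcd(s, 169) = 1.
19s > 95 gives s ≥ 6. The least s ≥ 6 coprime to 169 is 6, so m = 19·6 = 114.

114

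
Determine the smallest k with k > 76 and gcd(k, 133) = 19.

95

Multiples of 19 above 76: 19·5, 19·6, … . Need the cofactor coprime to 133/19 = 7.
Checking s = 5, 6, … the first with gcd(s, 7) = 1 is s = 5, giving 95.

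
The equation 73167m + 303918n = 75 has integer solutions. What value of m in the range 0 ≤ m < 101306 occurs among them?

Reduce mod 303918: 73167m ≡ 75 (mod 303918). With g = gcd(73167, 303918) = 3 dividing 75, divide through: 24389m ≡ 25 (mod 101306).
Since gcd(24389, 101306) = 1, m ≡ 25·(24389)⁻¹ ≡ 39847 (mod 101306). Smallest non-negative: 39847.

39847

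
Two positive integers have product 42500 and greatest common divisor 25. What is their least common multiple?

1700

gcd·lcm = product, so lcm = 42500/25 = 1700.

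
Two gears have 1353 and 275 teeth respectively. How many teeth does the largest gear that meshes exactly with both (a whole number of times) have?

11

Euclid: 1353 = 4·275 + 253; 275 = 1·253 + 22; 253 = 11·22 + 11; 22 = 2·11 + 0. Last nonzero remainder: 11.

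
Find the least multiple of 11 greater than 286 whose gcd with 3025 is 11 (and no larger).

297

gcd(a, 3025) = 11 forces 11 | a; write a = 11s. Then gcd(11s, 11·275) = 11·gcd(s, 275), so need gcd(s, 275) = 1.
11s > 286 gives s ≥ 27. The least s ≥ 27 coprime to 275 is 27, so a = 11·27 = 297.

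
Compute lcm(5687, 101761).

gcd first: 101761 = 17·5687 + 5082; 5687 = 1·5082 + 605; 5082 = 8·605 + 242; 605 = 2·242 + 121; 242 = 2·121 + 0 → gcd = 121
lcm = 5687·101761/gcd = 578714807/121 = 4782767

4782767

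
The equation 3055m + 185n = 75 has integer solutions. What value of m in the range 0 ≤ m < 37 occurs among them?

Euclid: 3055 = 16·185 + 95; 185 = 1·95 + 90; 95 = 1·90 + 5; 90 = 18·5 + 0 → gcd = 5; 75 = 5·15.
Back-substitution yields 3055·(2) + 185·(-33) = 5, so one solution is m = 2·15 = 30, n = -33·15 = -495.
Solutions in m differ by 185/5 = 37; the one in [0, 37) is 30 mod 37 = 30.

30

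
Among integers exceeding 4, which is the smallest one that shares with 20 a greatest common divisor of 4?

gcd(a, 20) = 4 forces 4 | a; write a = 4s. Then gcd(4s, 4·5) = 4·gcd(s, 5), so need gcd(s, 5) = 1.
4s > 4 gives s ≥ 2. The least s ≥ 2 coprime to 5 is 2, so a = 4·2 = 8.

8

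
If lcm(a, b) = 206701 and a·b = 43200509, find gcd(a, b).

gcd·lcm = product, so gcd = 43200509/206701 = 209.

209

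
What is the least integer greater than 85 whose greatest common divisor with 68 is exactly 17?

119

gcd(a, 68) = 17 forces 17 | a; write a = 17s. Then gcd(17s, 17·4) = 17·gcd(s, 4), so need gcd(s, 4) = 1.
17s > 85 gives s ≥ 6. The least s ≥ 6 coprime to 4 is 7, so a = 17·7 = 119.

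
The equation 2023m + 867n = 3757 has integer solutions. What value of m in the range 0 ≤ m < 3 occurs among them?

Reduce mod 867: 2023m ≡ 3757 (mod 867). With g = gcd(2023, 867) = 289 dividing 3757, divide through: 7m ≡ 13 (mod 3).
Since gcd(7, 3) = 1, m ≡ 13·(7)⁻¹ ≡ 1 (mod 3). Smallest non-negative: 1.

1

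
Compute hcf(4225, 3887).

4225 = 5² · 13²
3887 = 13² · 23
Common: 13² = 169

169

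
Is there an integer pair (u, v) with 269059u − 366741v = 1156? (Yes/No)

Yes

gcd(269059, 366741): 366741 = 1·269059 + 97682; 269059 = 2·97682 + 73695; 97682 = 1·73695 + 23987; 73695 = 3·23987 + 1734; 23987 = 13·1734 + 1445; 1734 = 1·1445 + 289; 1445 = 5·289 + 0 → 289
289 divides 1156, so a solution exists.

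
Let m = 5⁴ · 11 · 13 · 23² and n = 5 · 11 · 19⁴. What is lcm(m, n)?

6161495429375

max exponent per prime: 5⁴ · 11 · 13 · 19⁴ · 23² = 6161495429375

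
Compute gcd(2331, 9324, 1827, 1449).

gcd(2331, 9324): 9324 = 4·2331 + 0 → 2331
gcd(2331, 1827): 2331 = 1·1827 + 504; 1827 = 3·504 + 315; 504 = 1·315 + 189; 315 = 1·189 + 126; 189 = 1·126 + 63; 126 = 2·63 + 0 → 63
gcd(63, 1449): 1449 = 23·63 + 0 → 63

63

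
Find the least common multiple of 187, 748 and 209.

187 = 11 · 17; 748 = 2² · 11 · 17; 209 = 11 · 19
lcm takes max exponent of each prime: 2² · 11 · 17 · 19 = 14212

14212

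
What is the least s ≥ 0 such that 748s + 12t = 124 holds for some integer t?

1

gcd(748, 12) = 4 (Euclid: 748 = 62·12 + 4; 12 = 3·4 + 0), and 4 | 124.
Extended Euclid: 748·(1) + 12·(-62) = 4. Scale by 31: s₀ = 31.
General solution s = s₀ + 3k; reducing mod 3 gives s = 1 (and t = -52).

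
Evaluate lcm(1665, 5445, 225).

1007325

1665 = 3² · 5 · 37; 5445 = 3² · 5 · 11²; 225 = 3² · 5²
lcm takes max exponent of each prime: 3² · 5² · 11² · 37 = 1007325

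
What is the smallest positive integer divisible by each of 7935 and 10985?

7935 = 3 · 5 · 23²; 10985 = 5 · 13³
max exponents: 3 · 5 · 13³ · 23² = 17433195

17433195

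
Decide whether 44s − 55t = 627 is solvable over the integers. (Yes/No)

Yes

By Bézout, 44s − 55t = 627 has integer solutions iff gcd(44, 55) | 627.
Euclid: 55 = 1·44 + 11; 44 = 4·11 + 0. gcd = 11; 627 mod 11 = 0. Yes.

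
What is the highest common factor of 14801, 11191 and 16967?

361

gcd(14801, 11191): 14801 = 1·11191 + 3610; 11191 = 3·3610 + 361; 3610 = 10·361 + 0 → 361
gcd(361, 16967): 16967 = 47·361 + 0 → 361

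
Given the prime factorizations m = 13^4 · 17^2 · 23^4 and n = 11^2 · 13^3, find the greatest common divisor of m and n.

2197

min exponent per shared prime: 13^3 = 2197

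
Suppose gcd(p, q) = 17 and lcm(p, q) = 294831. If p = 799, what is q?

6273

p·q = gcd·lcm = 17·294831 = 5012127, so q = 5012127/799 = 6273.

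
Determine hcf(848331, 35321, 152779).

209

848331 = 3² · 11² · 19 · 41; 35321 = 11 · 13² · 19; 152779 = 11 · 17 · 19 · 43
gcd takes min exponent of each prime: 11 · 19 = 209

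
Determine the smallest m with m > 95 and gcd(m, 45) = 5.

45 = 5·9. Any m with gcd(m, 45) = 5 is a multiple of 5, say 5s, with s coprime to 9.
Need s > 95/5, so s ≥ 20. First s ≥ 20 with gcd(s, 9) = 1 is s = 20. Thus m = 5·20 = 100.

100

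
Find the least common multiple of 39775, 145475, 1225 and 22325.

10127589373825

lcm(39775, 145475) = 39775·145475/gcd = 5786268125/25 = 231450725
lcm(231450725, 1225) = 231450725·1225/gcd = 283527138125/25 = 11341085525
lcm(11341085525, 22325) = 11341085525·22325/gcd = 253189734345625/25 = 10127589373825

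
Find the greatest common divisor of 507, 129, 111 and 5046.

507 = 3 · 13²; 129 = 3 · 43; 111 = 3 · 37; 5046 = 2 · 3 · 29²
gcd takes min exponent of each prime: 3 = 3

3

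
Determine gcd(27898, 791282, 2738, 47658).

gcd(27898, 791282): 791282 = 28·27898 + 10138; 27898 = 2·10138 + 7622; 10138 = 1·7622 + 2516; 7622 = 3·2516 + 74; 2516 = 34·74 + 0 → 74
gcd(74, 2738): 2738 = 37·74 + 0 → 74
gcd(74, 47658): 47658 = 644·74 + 2; 74 = 37·2 + 0 → 2

2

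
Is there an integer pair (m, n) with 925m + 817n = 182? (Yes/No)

Yes

By Bézout, 925m + 817n = 182 has integer solutions iff gcd(925, 817) | 182.
Euclid: 925 = 1·817 + 108; 817 = 7·108 + 61; 108 = 1·61 + 47; 61 = 1·47 + 14; 47 = 3·14 + 5; 14 = 2·5 + 4; 5 = 1·4 + 1; 4 = 4·1 + 0. gcd = 1; 182 mod 1 = 0. Yes.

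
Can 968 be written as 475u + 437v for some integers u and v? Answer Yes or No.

No

gcd(475, 437): 475 = 1·437 + 38; 437 = 11·38 + 19; 38 = 2·19 + 0 → 19
19 does not divide 968, so a solution does not exist.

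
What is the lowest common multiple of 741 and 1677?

31863

gcd first: 1677 = 2·741 + 195; 741 = 3·195 + 156; 195 = 1·156 + 39; 156 = 4·39 + 0 → gcd = 39
lcm = 741·1677/gcd = 1242657/39 = 31863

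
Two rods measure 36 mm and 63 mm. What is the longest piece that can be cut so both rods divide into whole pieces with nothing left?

Euclid: 63 = 1·36 + 27; 36 = 1·27 + 9; 27 = 3·9 + 0. Last nonzero remainder: 9.

9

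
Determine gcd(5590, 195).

Euclid: 5590 = 28·195 + 130; 195 = 1·130 + 65; 130 = 2·65 + 0. Last nonzero remainder: 65.

65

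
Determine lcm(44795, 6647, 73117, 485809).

19050999935

44795 = 5 · 17² · 31; 6647 = 17² · 23; 73117 = 11 · 17² · 23; 485809 = 17² · 41²
lcm takes max exponent of each prime: 5 · 11 · 17² · 23 · 31 · 41² = 19050999935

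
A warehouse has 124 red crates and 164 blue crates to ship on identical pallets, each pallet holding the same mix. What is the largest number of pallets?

124 = 2² · 31
164 = 2² · 41
Common: 2² = 4

4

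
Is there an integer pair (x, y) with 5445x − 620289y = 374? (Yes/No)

By Bézout, 5445x − 620289y = 374 has integer solutions iff gcd(5445, 620289) | 374.
Euclid: 620289 = 113·5445 + 5004; 5445 = 1·5004 + 441; 5004 = 11·441 + 153; 441 = 2·153 + 135; 153 = 1·135 + 18; 135 = 7·18 + 9; 18 = 2·9 + 0. gcd = 9; 374 mod 9 = 5. No.

No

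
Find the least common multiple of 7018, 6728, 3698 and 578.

435016877768

7018 = 2 · 11² · 29; 6728 = 2³ · 29²; 3698 = 2 · 43²; 578 = 2 · 17²
lcm takes max exponent of each prime: 2³ · 11² · 17² · 29² · 43² = 435016877768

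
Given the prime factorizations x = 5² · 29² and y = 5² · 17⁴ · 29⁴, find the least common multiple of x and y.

1476820410025

max exponent per prime: 5² · 17⁴ · 29⁴ = 1476820410025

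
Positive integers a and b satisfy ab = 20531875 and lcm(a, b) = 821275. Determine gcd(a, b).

25

From gcd × lcm = ab: gcd = 20531875 / 821275 = 25.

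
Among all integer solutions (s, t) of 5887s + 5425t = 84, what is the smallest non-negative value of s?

282

Euclid: 5887 = 1·5425 + 462; 5425 = 11·462 + 343; 462 = 1·343 + 119; 343 = 2·119 + 105; 119 = 1·105 + 14; 105 = 7·14 + 7; 14 = 2·7 + 0 → gcd = 7; 84 = 7·12.
Back-substitution yields 5887·(-364) + 5425·(395) = 7, so one solution is s = -364·12 = -4368, t = 395·12 = 4740.
Solutions in s differ by 5425/7 = 775; the one in [0, 775) is -4368 mod 775 = 282.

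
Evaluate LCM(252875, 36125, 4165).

lcm(252875, 36125) = 252875·36125/gcd = 9135109375/36125 = 252875
lcm(252875, 4165) = 252875·4165/gcd = 1053224375/595 = 1770125

1770125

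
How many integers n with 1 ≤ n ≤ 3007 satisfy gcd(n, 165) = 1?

1458

165 = 3·5·11. Inclusion–exclusion on these primes:
3007 − ⌊3007/3⌋ − ⌊3007/5⌋ − ⌊3007/11⌋ + ⌊3007/15⌋ + ⌊3007/33⌋ + ⌊3007/55⌋ − ⌊3007/165⌋ = 1458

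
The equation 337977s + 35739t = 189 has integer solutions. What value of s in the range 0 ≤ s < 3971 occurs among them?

243

Euclid: 337977 = 9·35739 + 16326; 35739 = 2·16326 + 3087; 16326 = 5·3087 + 891; 3087 = 3·891 + 414; 891 = 2·414 + 63; 414 = 6·63 + 36; 63 = 1·36 + 27; 36 = 1·27 + 9; 27 = 3·9 + 0 → gcd = 9; 189 = 9·21.
Back-substitution yields 337977·(-1123) + 35739·(10620) = 9, so one solution is s = -1123·21 = -23583, t = 10620·21 = 223020.
Solutions in s differ by 35739/9 = 3971; the one in [0, 3971) is -23583 mod 3971 = 243.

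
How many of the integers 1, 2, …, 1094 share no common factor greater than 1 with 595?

707

595 = 5·7·17. Inclusion–exclusion on these primes:
1094 − ⌊1094/5⌋ − ⌊1094/7⌋ − ⌊1094/17⌋ + ⌊1094/35⌋ + ⌊1094/85⌋ + ⌊1094/119⌋ − ⌊1094/595⌋ = 707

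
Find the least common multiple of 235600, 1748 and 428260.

235600 = 2⁴ · 5² · 19 · 31; 1748 = 2² · 19 · 23; 428260 = 2² · 5 · 7² · 19 · 23
lcm takes max exponent of each prime: 2⁴ · 5² · 7² · 19 · 23 · 31 = 265521200

265521200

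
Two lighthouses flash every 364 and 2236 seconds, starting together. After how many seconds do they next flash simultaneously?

364 = 2² · 7 · 13; 2236 = 2² · 13 · 43
max exponents: 2² · 7 · 13 · 43 = 15652

15652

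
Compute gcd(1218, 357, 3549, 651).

gcd(1218, 357): 1218 = 3·357 + 147; 357 = 2·147 + 63; 147 = 2·63 + 21; 63 = 3·21 + 0 → 21
gcd(21, 3549): 3549 = 169·21 + 0 → 21
gcd(21, 651): 651 = 31·21 + 0 → 21

21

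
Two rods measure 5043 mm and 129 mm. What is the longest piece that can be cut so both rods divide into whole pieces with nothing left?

Euclid: 5043 = 39·129 + 12; 129 = 10·12 + 9; 12 = 1·9 + 3; 9 = 3·3 + 0. Last nonzero remainder: 3.

3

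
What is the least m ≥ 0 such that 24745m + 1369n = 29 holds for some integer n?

gcd(24745, 1369) = 1 (Euclid: 24745 = 18·1369 + 103; 1369 = 13·103 + 30; 103 = 3·30 + 13; 30 = 2·13 + 4; 13 = 3·4 + 1; 4 = 4·1 + 0), and 1 | 29.
Extended Euclid: 24745·(319) + 1369·(-5766) = 1. Scale by 29: m₀ = 9251.
General solution m = m₀ + 1369t; reducing mod 1369 gives m = 1037 (and n = -18744).

1037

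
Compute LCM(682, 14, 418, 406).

682 = 2 · 11 · 31; 14 = 2 · 7; 418 = 2 · 11 · 19; 406 = 2 · 7 · 29
lcm takes max exponent of each prime: 2 · 7 · 11 · 19 · 29 · 31 = 2630474

2630474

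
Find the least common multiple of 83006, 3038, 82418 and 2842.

2164049426

lcm(83006, 3038) = 83006·3038/gcd = 252172228/98 = 2573186
lcm(2573186, 82418) = 2573186·82418/gcd = 212076843748/98 = 2164049426
lcm(2164049426, 2842) = 2164049426·2842/gcd = 6150228468692/2842 = 2164049426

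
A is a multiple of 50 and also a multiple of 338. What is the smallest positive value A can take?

50 = 2 · 5²; 338 = 2 · 13²
max exponents: 2 · 5² · 13² = 8450

8450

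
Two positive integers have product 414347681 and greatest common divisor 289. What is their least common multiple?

1433729

gcd·lcm = product, so lcm = 414347681/289 = 1433729.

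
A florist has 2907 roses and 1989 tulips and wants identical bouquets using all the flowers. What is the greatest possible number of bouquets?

2907 = 3² · 17 · 19
1989 = 3² · 13 · 17
Common: 3² · 17 = 153

153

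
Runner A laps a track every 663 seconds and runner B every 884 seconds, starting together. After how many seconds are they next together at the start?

2652

gcd first: 884 = 1·663 + 221; 663 = 3·221 + 0 → gcd = 221
lcm = 663·884/gcd = 586092/221 = 2652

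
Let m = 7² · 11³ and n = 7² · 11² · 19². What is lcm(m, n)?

max exponent per prime: 7² · 11³ · 19² = 23544059

23544059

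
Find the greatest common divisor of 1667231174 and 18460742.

578

Euclid: 1667231174 = 90·18460742 + 5764394; 18460742 = 3·5764394 + 1167560; 5764394 = 4·1167560 + 1094154; 1167560 = 1·1094154 + 73406; 1094154 = 14·73406 + 66470; 73406 = 1·66470 + 6936; 66470 = 9·6936 + 4046; 6936 = 1·4046 + 2890; 4046 = 1·2890 + 1156; 2890 = 2·1156 + 578; 1156 = 2·578 + 0. Last nonzero remainder: 578.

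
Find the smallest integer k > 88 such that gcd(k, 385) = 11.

99

385 = 11·35. Any k with gcd(k, 385) = 11 is a multiple of 11, say 11s, with s coprime to 35.
Need s > 88/11, so s ≥ 9. First s ≥ 9 with gcd(s, 35) = 1 is s = 9. Thus k = 11·9 = 99.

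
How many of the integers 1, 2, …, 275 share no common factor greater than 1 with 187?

Prime factors of 187: 11, 17. Count integers ≤ 275 divisible by none of them.
By inclusion–exclusion: 275 − ⌊275/11⌋ − ⌊275/17⌋ + ⌊275/187⌋ = 235.

235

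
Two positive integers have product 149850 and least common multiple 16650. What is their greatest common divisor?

9

From gcd × lcm = ab: gcd = 149850 / 16650 = 9.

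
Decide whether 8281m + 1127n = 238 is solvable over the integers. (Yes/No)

gcd(8281, 1127): 8281 = 7·1127 + 392; 1127 = 2·392 + 343; 392 = 1·343 + 49; 343 = 7·49 + 0 → 49
49 does not divide 238, so a solution does not exist.

No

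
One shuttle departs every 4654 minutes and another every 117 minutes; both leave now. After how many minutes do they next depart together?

41886

gcd first: 4654 = 39·117 + 91; 117 = 1·91 + 26; 91 = 3·26 + 13; 26 = 2·13 + 0 → gcd = 13
lcm = 4654·117/gcd = 544518/13 = 41886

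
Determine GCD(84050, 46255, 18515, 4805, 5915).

5

gcd(84050, 46255): 84050 = 1·46255 + 37795; 46255 = 1·37795 + 8460; 37795 = 4·8460 + 3955; 8460 = 2·3955 + 550; 3955 = 7·550 + 105; 550 = 5·105 + 25; 105 = 4·25 + 5; 25 = 5·5 + 0 → 5
gcd(5, 18515): 18515 = 3703·5 + 0 → 5
gcd(5, 4805): 4805 = 961·5 + 0 → 5
gcd(5, 5915): 5915 = 1183·5 + 0 → 5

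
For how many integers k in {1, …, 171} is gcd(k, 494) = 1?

74

Prime factors of 494: 2, 13, 19. Count integers ≤ 171 divisible by none of them.
By inclusion–exclusion: 171 − ⌊171/2⌋ − ⌊171/13⌋ − ⌊171/19⌋ + ⌊171/26⌋ + ⌊171/38⌋ + ⌊171/247⌋ − ⌊171/494⌋ = 74.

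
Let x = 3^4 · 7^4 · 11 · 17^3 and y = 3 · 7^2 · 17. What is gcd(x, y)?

2499

min exponent per shared prime: 3 · 7^2 · 17 = 2499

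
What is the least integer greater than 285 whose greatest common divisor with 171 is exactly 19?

304

Multiples of 19 above 285: 19·16, 19·17, … . Need the cofactor coprime to 171/19 = 9.
Checking s = 16, 17, … the first with gcd(s, 9) = 1 is s = 16, giving 304.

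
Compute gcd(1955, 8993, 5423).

gcd(1955, 8993): 8993 = 4·1955 + 1173; 1955 = 1·1173 + 782; 1173 = 1·782 + 391; 782 = 2·391 + 0 → 391
gcd(391, 5423): 5423 = 13·391 + 340; 391 = 1·340 + 51; 340 = 6·51 + 34; 51 = 1·34 + 17; 34 = 2·17 + 0 → 17

17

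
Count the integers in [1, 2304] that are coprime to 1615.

1645

1615 = 5·17·19. Inclusion–exclusion on these primes:
2304 − ⌊2304/5⌋ − ⌊2304/17⌋ − ⌊2304/19⌋ + ⌊2304/85⌋ + ⌊2304/95⌋ + ⌊2304/323⌋ − ⌊2304/1615⌋ = 1645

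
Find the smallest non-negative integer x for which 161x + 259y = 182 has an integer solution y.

Reduce mod 259: 161x ≡ 182 (mod 259). With g = gcd(161, 259) = 7 dividing 182, divide through: 23x ≡ 26 (mod 37).
Since gcd(23, 37) = 1, x ≡ 26·(23)⁻¹ ≡ 14 (mod 37). Smallest non-negative: 14.

14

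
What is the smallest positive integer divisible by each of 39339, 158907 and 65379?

31167542259

lcm(39339, 158907) = 39339·158907/gcd = 6251242473/141 = 44335053
lcm(44335053, 65379) = 44335053·65379/gcd = 2898581430087/93 = 31167542259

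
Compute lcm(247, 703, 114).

247 = 13 · 19; 703 = 19 · 37; 114 = 2 · 3 · 19
lcm takes max exponent of each prime: 2 · 3 · 13 · 19 · 37 = 54834

54834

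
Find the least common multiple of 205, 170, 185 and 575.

29657350

lcm(205, 170) = 205·170/gcd = 34850/5 = 6970
lcm(6970, 185) = 6970·185/gcd = 1289450/5 = 257890
lcm(257890, 575) = 257890·575/gcd = 148286750/5 = 29657350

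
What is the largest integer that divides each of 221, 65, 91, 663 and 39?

13

221 = 13 · 17; 65 = 5 · 13; 91 = 7 · 13; 663 = 3 · 13 · 17; 39 = 3 · 13
gcd takes min exponent of each prime: 13 = 13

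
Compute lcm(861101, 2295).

116248635

gcd first: 861101 = 375·2295 + 476; 2295 = 4·476 + 391; 476 = 1·391 + 85; 391 = 4·85 + 51; 85 = 1·51 + 34; 51 = 1·34 + 17; 34 = 2·17 + 0 → gcd = 17
lcm = 861101·2295/gcd = 1976226795/17 = 116248635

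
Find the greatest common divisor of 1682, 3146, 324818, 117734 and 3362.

gcd(1682, 3146): 3146 = 1·1682 + 1464; 1682 = 1·1464 + 218; 1464 = 6·218 + 156; 218 = 1·156 + 62; 156 = 2·62 + 32; 62 = 1·32 + 30; 32 = 1·30 + 2; 30 = 15·2 + 0 → 2
gcd(2, 324818): 324818 = 162409·2 + 0 → 2
gcd(2, 117734): 117734 = 58867·2 + 0 → 2
gcd(2, 3362): 3362 = 1681·2 + 0 → 2

2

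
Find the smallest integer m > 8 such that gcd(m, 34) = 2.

34 = 2·17. Any m with gcd(m, 34) = 2 is a multiple of 2, say 2s, with s coprime to 17.
Need s > 8/2, so s ≥ 5. First s ≥ 5 with gcd(s, 17) = 1 is s = 5. Thus m = 2·5 = 10.

10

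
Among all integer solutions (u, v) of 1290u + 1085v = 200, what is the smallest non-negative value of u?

128

Reduce mod 1085: 1290u ≡ 200 (mod 1085). With g = gcd(1290, 1085) = 5 dividing 200, divide through: 258u ≡ 40 (mod 217).
Since gcd(258, 217) = 1, u ≡ 40·(258)⁻¹ ≡ 128 (mod 217). Smallest non-negative: 128.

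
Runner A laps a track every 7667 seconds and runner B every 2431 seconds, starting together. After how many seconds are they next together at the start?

7667 = 11 · 17 · 41; 2431 = 11 · 13 · 17
max exponents: 11 · 13 · 17 · 41 = 99671

99671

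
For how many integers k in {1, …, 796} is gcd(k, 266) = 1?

323

266 = 2·7·19. Inclusion–exclusion on these primes:
796 − ⌊796/2⌋ − ⌊796/7⌋ − ⌊796/19⌋ + ⌊796/14⌋ + ⌊796/38⌋ + ⌊796/133⌋ − ⌊796/266⌋ = 323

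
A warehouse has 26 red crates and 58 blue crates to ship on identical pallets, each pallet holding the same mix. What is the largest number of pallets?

Euclid: 58 = 2·26 + 6; 26 = 4·6 + 2; 6 = 3·2 + 0. Last nonzero remainder: 2.

2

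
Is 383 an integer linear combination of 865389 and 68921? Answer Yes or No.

By Bézout, 865389s + 68921t = 383 has integer solutions iff gcd(865389, 68921) | 383.
Euclid: 865389 = 12·68921 + 38337; 68921 = 1·38337 + 30584; 38337 = 1·30584 + 7753; 30584 = 3·7753 + 7325; 7753 = 1·7325 + 428; 7325 = 17·428 + 49; 428 = 8·49 + 36; 49 = 1·36 + 13; 36 = 2·13 + 10; 13 = 1·10 + 3; 10 = 3·3 + 1; 3 = 3·1 + 0. gcd = 1; 383 mod 1 = 0. Yes.

Yes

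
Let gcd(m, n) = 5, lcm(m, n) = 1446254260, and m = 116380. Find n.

m·n = gcd·lcm = 5·1446254260 = 7231271300, so n = 7231271300/116380 = 62135.

62135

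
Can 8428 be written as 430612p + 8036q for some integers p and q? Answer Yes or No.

Yes

By Bézout, 430612p + 8036q = 8428 has integer solutions iff gcd(430612, 8036) | 8428.
Euclid: 430612 = 53·8036 + 4704; 8036 = 1·4704 + 3332; 4704 = 1·3332 + 1372; 3332 = 2·1372 + 588; 1372 = 2·588 + 196; 588 = 3·196 + 0. gcd = 196; 8428 mod 196 = 0. Yes.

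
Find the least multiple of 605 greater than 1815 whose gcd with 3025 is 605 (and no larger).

gcd(a, 3025) = 605 forces 605 | a; write a = 605s. Then gcd(605s, 605·5) = 605·gcd(s, 5), so need gcd(s, 5) = 1.
605s > 1815 gives s ≥ 4. The least s ≥ 4 coprime to 5 is 4, so a = 605·4 = 2420.

2420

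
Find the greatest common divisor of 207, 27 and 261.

9

gcd(207, 27): 207 = 7·27 + 18; 27 = 1·18 + 9; 18 = 2·9 + 0 → 9
gcd(9, 261): 261 = 29·9 + 0 → 9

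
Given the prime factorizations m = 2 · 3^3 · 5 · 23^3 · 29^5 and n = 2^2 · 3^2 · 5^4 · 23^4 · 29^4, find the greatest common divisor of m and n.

774493913430

min exponent per shared prime: 2 · 3^2 · 5 · 23^3 · 29^4 = 774493913430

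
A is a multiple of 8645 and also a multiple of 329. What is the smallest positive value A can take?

gcd first: 8645 = 26·329 + 91; 329 = 3·91 + 56; 91 = 1·56 + 35; 56 = 1·35 + 21; 35 = 1·21 + 14; 21 = 1·14 + 7; 14 = 2·7 + 0 → gcd = 7
lcm = 8645·329/gcd = 2844205/7 = 406315

406315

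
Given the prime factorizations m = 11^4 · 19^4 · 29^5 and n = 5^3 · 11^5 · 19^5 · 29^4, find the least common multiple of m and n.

1022424936172478287625

max exponent per prime: 5^3 · 11^5 · 19^5 · 29^5 = 1022424936172478287625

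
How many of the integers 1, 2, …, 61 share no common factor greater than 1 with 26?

26 = 2·13. Inclusion–exclusion on these primes:
61 − ⌊61/2⌋ − ⌊61/13⌋ + ⌊61/26⌋ = 29

29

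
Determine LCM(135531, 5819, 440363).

2870201924667

135531 = 3² · 11 · 37²; 5819 = 11 · 23²; 440363 = 7² · 11 · 19 · 43
lcm takes max exponent of each prime: 3² · 7² · 11 · 19 · 23² · 37² · 43 = 2870201924667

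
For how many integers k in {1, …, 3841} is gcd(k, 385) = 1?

2394

385 = 5·7·11. Inclusion–exclusion on these primes:
3841 − ⌊3841/5⌋ − ⌊3841/7⌋ − ⌊3841/11⌋ + ⌊3841/35⌋ + ⌊3841/55⌋ + ⌊3841/77⌋ − ⌊3841/385⌋ = 2394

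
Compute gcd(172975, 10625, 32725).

425

172975 = 5² · 11 · 17 · 37; 10625 = 5⁴ · 17; 32725 = 5² · 7 · 11 · 17
gcd takes min exponent of each prime: 5² · 17 = 425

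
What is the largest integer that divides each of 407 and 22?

Euclid: 407 = 18·22 + 11; 22 = 2·11 + 0. Last nonzero remainder: 11.

11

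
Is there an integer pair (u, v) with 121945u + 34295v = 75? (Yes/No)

By Bézout, 121945u + 34295v = 75 has integer solutions iff gcd(121945, 34295) | 75.
Euclid: 121945 = 3·34295 + 19060; 34295 = 1·19060 + 15235; 19060 = 1·15235 + 3825; 15235 = 3·3825 + 3760; 3825 = 1·3760 + 65; 3760 = 57·65 + 55; 65 = 1·55 + 10; 55 = 5·10 + 5; 10 = 2·5 + 0. gcd = 5; 75 mod 5 = 0. Yes.

Yes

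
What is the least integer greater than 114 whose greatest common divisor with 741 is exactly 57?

171

Multiples of 57 above 114: 57·3, 57·4, … . Need the cofactor coprime to 741/57 = 13.
Checking s = 3, 4, … the first with gcd(s, 13) = 1 is s = 3, giving 171.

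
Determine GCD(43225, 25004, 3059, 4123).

133

43225 = 5² · 7 · 13 · 19; 25004 = 2² · 7 · 19 · 47; 3059 = 7 · 19 · 23; 4123 = 7 · 19 · 31
gcd takes min exponent of each prime: 7 · 19 = 133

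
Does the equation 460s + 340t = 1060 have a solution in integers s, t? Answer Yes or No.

Yes

gcd(460, 340): 460 = 1·340 + 120; 340 = 2·120 + 100; 120 = 1·100 + 20; 100 = 5·20 + 0 → 20
20 divides 1060, so a solution exists.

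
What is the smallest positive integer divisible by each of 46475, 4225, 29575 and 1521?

2927925

46475 = 5² · 11 · 13²; 4225 = 5² · 13²; 29575 = 5² · 7 · 13²; 1521 = 3² · 13²
lcm takes max exponent of each prime: 3² · 5² · 7 · 11 · 13² = 2927925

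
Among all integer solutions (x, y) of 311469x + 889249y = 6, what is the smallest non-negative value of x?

198101

Reduce mod 889249: 311469x ≡ 6 (mod 889249). With g = gcd(311469, 889249) = 1 dividing 6, divide through: 311469x ≡ 6 (mod 889249).
Since gcd(311469, 889249) = 1, x ≡ 6·(311469)⁻¹ ≡ 198101 (mod 889249). Smallest non-negative: 198101.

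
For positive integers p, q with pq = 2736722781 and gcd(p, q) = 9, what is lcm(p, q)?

gcd·lcm = product, so lcm = 2736722781/9 = 304080309.

304080309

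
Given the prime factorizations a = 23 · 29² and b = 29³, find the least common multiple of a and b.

max exponent per prime: 23 · 29³ = 560947

560947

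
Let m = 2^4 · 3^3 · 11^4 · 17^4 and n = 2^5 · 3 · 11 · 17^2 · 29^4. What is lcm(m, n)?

747260730656963424

max exponent per prime: 2^5 · 3^3 · 11^4 · 17^4 · 29^4 = 747260730656963424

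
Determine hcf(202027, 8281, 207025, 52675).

49

gcd(202027, 8281): 202027 = 24·8281 + 3283; 8281 = 2·3283 + 1715; 3283 = 1·1715 + 1568; 1715 = 1·1568 + 147; 1568 = 10·147 + 98; 147 = 1·98 + 49; 98 = 2·49 + 0 → 49
gcd(49, 207025): 207025 = 4225·49 + 0 → 49
gcd(49, 52675): 52675 = 1075·49 + 0 → 49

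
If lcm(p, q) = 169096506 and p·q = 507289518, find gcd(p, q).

From gcd × lcm = pq: gcd = 507289518 / 169096506 = 3.

3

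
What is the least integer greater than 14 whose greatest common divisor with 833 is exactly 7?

gcd(k, 833) = 7 forces 7 | k; write k = 7s. Then gcd(7s, 7·119) = 7·gcd(s, 119), so need gcd(s, 119) = 1.
7s > 14 gives s ≥ 3. The least s ≥ 3 coprime to 119 is 3, so k = 7·3 = 21.

21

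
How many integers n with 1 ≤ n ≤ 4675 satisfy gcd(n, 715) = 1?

3138

715 = 5·11·13. Inclusion–exclusion on these primes:
4675 − ⌊4675/5⌋ − ⌊4675/11⌋ − ⌊4675/13⌋ + ⌊4675/55⌋ + ⌊4675/65⌋ + ⌊4675/143⌋ − ⌊4675/715⌋ = 3138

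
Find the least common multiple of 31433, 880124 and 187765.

lcm(31433, 880124) = 31433·880124/gcd = 27664937692/31433 = 880124
lcm(880124, 187765) = 880124·187765/gcd = 165256482860/17 = 9720969580

9720969580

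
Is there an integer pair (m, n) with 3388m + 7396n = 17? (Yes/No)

By Bézout, 3388m + 7396n = 17 has integer solutions iff gcd(3388, 7396) | 17.
Euclid: 7396 = 2·3388 + 620; 3388 = 5·620 + 288; 620 = 2·288 + 44; 288 = 6·44 + 24; 44 = 1·24 + 20; 24 = 1·20 + 4; 20 = 5·4 + 0. gcd = 4; 17 mod 4 = 1. No.

No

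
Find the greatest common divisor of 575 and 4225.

Euclid: 4225 = 7·575 + 200; 575 = 2·200 + 175; 200 = 1·175 + 25; 175 = 7·25 + 0. Last nonzero remainder: 25.

25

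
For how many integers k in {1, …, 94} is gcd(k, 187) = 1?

Prime factors of 187: 11, 17. Count integers ≤ 94 divisible by none of them.
By inclusion–exclusion: 94 − ⌊94/11⌋ − ⌊94/17⌋ + ⌊94/187⌋ = 81.

81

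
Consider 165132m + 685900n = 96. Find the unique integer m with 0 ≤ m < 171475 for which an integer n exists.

Euclid: 685900 = 4·165132 + 25372; 165132 = 6·25372 + 12900; 25372 = 1·12900 + 12472; 12900 = 1·12472 + 428; 12472 = 29·428 + 60; 428 = 7·60 + 8; 60 = 7·8 + 4; 8 = 2·4 + 0 → gcd = 4; 96 = 4·24.
Back-substitution yields 165132·(-80128) + 685900·(19291) = 4, so one solution is m = -80128·24 = -1923072, n = 19291·24 = 462984.
Solutions in m differ by 685900/4 = 171475; the one in [0, 171475) is -1923072 mod 171475 = 134628.

134628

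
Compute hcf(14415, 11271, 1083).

gcd(14415, 11271): 14415 = 1·11271 + 3144; 11271 = 3·3144 + 1839; 3144 = 1·1839 + 1305; 1839 = 1·1305 + 534; 1305 = 2·534 + 237; 534 = 2·237 + 60; 237 = 3·60 + 57; 60 = 1·57 + 3; 57 = 19·3 + 0 → 3
gcd(3, 1083): 1083 = 361·3 + 0 → 3

3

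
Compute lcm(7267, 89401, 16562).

7267 = 13² · 43; 89401 = 13² · 23²; 16562 = 2 · 7² · 13²
lcm takes max exponent of each prime: 2 · 7² · 13² · 23² · 43 = 376735814

376735814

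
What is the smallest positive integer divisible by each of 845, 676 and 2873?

845 = 5 · 13²; 676 = 2² · 13²; 2873 = 13² · 17
lcm takes max exponent of each prime: 2² · 5 · 13² · 17 = 57460

57460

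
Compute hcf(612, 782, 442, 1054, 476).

34

612 = 2² · 3² · 17; 782 = 2 · 17 · 23; 442 = 2 · 13 · 17; 1054 = 2 · 17 · 31; 476 = 2² · 7 · 17
gcd takes min exponent of each prime: 2 · 17 = 34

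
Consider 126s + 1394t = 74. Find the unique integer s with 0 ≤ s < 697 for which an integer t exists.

gcd(126, 1394) = 2 (Euclid: 1394 = 11·126 + 8; 126 = 15·8 + 6; 8 = 1·6 + 2; 6 = 3·2 + 0), and 2 | 74.
Extended Euclid: 126·(-177) + 1394·(16) = 2. Scale by 37: s₀ = -6549.
General solution s = s₀ + 697k; reducing mod 697 gives s = 421 (and t = -38).

421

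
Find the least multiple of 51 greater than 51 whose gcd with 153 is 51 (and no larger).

153 = 51·3. Any x with gcd(x, 153) = 51 is a multiple of 51, say 51s, with s coprime to 3.
Need s > 51/51, so s ≥ 2. First s ≥ 2 with gcd(s, 3) = 1 is s = 2. Thus x = 51·2 = 102.

102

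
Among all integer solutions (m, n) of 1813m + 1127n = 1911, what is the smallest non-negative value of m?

Euclid: 1813 = 1·1127 + 686; 1127 = 1·686 + 441; 686 = 1·441 + 245; 441 = 1·245 + 196; 245 = 1·196 + 49; 196 = 4·49 + 0 → gcd = 49; 1911 = 49·39.
Back-substitution yields 1813·(5) + 1127·(-8) = 49, so one solution is m = 5·39 = 195, n = -8·39 = -312.
Solutions in m differ by 1127/49 = 23; the one in [0, 23) is 195 mod 23 = 11.

11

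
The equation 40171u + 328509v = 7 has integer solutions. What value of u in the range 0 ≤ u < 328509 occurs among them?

285772

gcd(40171, 328509) = 1 (Euclid: 328509 = 8·40171 + 7141; 40171 = 5·7141 + 4466; 7141 = 1·4466 + 2675; 4466 = 1·2675 + 1791; 2675 = 1·1791 + 884; 1791 = 2·884 + 23; 884 = 38·23 + 10; 23 = 2·10 + 3; 10 = 3·3 + 1; 3 = 3·1 + 0), and 1 | 7.
Extended Euclid: 40171·(-99965) + 328509·(12224) = 1. Scale by 7: u₀ = -699755.
General solution u = u₀ + 328509t; reducing mod 328509 gives u = 285772 (and v = -34945).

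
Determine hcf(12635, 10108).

12635 = 5 · 7 · 19²
10108 = 2² · 7 · 19²
Common: 7 · 19² = 2527

2527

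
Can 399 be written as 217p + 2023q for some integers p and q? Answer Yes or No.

By Bézout, 217p + 2023q = 399 has integer solutions iff gcd(217, 2023) | 399.
Euclid: 2023 = 9·217 + 70; 217 = 3·70 + 7; 70 = 10·7 + 0. gcd = 7; 399 mod 7 = 0. Yes.

Yes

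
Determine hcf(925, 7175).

25

Euclid: 7175 = 7·925 + 700; 925 = 1·700 + 225; 700 = 3·225 + 25; 225 = 9·25 + 0. Last nonzero remainder: 25.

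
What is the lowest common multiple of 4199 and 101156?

4199 = 13 · 17 · 19; 101156 = 2² · 11³ · 19
max exponents: 2² · 11³ · 13 · 17 · 19 = 22355476

22355476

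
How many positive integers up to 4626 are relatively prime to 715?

3107

715 = 5·11·13. Inclusion–exclusion on these primes:
4626 − ⌊4626/5⌋ − ⌊4626/11⌋ − ⌊4626/13⌋ + ⌊4626/55⌋ + ⌊4626/65⌋ + ⌊4626/143⌋ − ⌊4626/715⌋ = 3107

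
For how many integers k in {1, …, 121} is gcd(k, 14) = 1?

52

Prime factors of 14: 2, 7. Count integers ≤ 121 divisible by none of them.
By inclusion–exclusion: 121 − ⌊121/2⌋ − ⌊121/7⌋ + ⌊121/14⌋ = 52.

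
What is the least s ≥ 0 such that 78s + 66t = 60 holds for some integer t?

Reduce mod 66: 78s ≡ 60 (mod 66). With g = gcd(78, 66) = 6 dividing 60, divide through: 13s ≡ 10 (mod 11).
Since gcd(13, 11) = 1, s ≡ 10·(13)⁻¹ ≡ 5 (mod 11). Smallest non-negative: 5.

5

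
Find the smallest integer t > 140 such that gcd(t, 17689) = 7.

154

Multiples of 7 above 140: 7·21, 7·22, … . Need the cofactor coprime to 17689/7 = 2527.
Checking s = 21, 22, … the first with gcd(s, 2527) = 1 is s = 22, giving 154.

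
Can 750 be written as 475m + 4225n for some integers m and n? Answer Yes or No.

By Bézout, 475m + 4225n = 750 has integer solutions iff gcd(475, 4225) | 750.
Euclid: 4225 = 8·475 + 425; 475 = 1·425 + 50; 425 = 8·50 + 25; 50 = 2·25 + 0. gcd = 25; 750 mod 25 = 0. Yes.

Yes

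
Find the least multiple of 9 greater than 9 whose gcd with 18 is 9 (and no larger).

Multiples of 9 above 9: 9·2, 9·3, … . Need the cofactor coprime to 18/9 = 2.
Checking s = 2, 3, … the first with gcd(s, 2) = 1 is s = 3, giving 27.

27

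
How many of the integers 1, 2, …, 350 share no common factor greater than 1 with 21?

Prime factors of 21: 3, 7. Count integers ≤ 350 divisible by none of them.
By inclusion–exclusion: 350 − ⌊350/3⌋ − ⌊350/7⌋ + ⌊350/21⌋ = 200.

200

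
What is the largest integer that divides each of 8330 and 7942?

2

8330 = 2 · 5 · 7² · 17
7942 = 2 · 11 · 19²
Common: 2 = 2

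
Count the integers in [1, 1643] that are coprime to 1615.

1615 = 5·17·19. Inclusion–exclusion on these primes:
1643 − ⌊1643/5⌋ − ⌊1643/17⌋ − ⌊1643/19⌋ + ⌊1643/85⌋ + ⌊1643/95⌋ + ⌊1643/323⌋ − ⌊1643/1615⌋ = 1173

1173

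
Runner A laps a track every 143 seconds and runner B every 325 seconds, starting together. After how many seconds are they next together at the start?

3575

gcd first: 325 = 2·143 + 39; 143 = 3·39 + 26; 39 = 1·26 + 13; 26 = 2·13 + 0 → gcd = 13
lcm = 143·325/gcd = 46475/13 = 3575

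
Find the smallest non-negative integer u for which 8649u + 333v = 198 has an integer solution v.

Euclid: 8649 = 25·333 + 324; 333 = 1·324 + 9; 324 = 36·9 + 0 → gcd = 9; 198 = 9·22.
Back-substitution yields 8649·(-1) + 333·(26) = 9, so one solution is u = -1·22 = -22, v = 26·22 = 572.
Solutions in u differ by 333/9 = 37; the one in [0, 37) is -22 mod 37 = 15.

15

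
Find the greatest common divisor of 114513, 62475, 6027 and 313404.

147

114513 = 3 · 7² · 19 · 41; 62475 = 3 · 5² · 7² · 17; 6027 = 3 · 7² · 41; 313404 = 2² · 3 · 7² · 13 · 41
gcd takes min exponent of each prime: 3 · 7² = 147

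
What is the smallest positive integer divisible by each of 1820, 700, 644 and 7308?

1820 = 2² · 5 · 7 · 13; 700 = 2² · 5² · 7; 644 = 2² · 7 · 23; 7308 = 2² · 3² · 7 · 29
lcm takes max exponent of each prime: 2² · 3² · 5² · 7 · 13 · 23 · 29 = 54627300

54627300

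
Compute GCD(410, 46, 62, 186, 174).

2

gcd(410, 46): 410 = 8·46 + 42; 46 = 1·42 + 4; 42 = 10·4 + 2; 4 = 2·2 + 0 → 2
gcd(2, 62): 62 = 31·2 + 0 → 2
gcd(2, 186): 186 = 93·2 + 0 → 2
gcd(2, 174): 174 = 87·2 + 0 → 2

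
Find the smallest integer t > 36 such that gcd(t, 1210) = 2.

Multiples of 2 above 36: 2·19, 2·20, … . Need the cofactor coprime to 1210/2 = 605.
Checking s = 19, 20, … the first with gcd(s, 605) = 1 is s = 19, giving 38.

38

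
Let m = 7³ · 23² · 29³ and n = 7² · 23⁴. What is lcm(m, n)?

max exponent per prime: 7³ · 23⁴ · 29³ = 2340989457107

2340989457107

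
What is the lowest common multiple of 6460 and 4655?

316540

6460 = 2² · 5 · 17 · 19; 4655 = 5 · 7² · 19
max exponents: 2² · 5 · 7² · 17 · 19 = 316540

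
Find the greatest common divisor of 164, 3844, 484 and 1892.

4

gcd(164, 3844): 3844 = 23·164 + 72; 164 = 2·72 + 20; 72 = 3·20 + 12; 20 = 1·12 + 8; 12 = 1·8 + 4; 8 = 2·4 + 0 → 4
gcd(4, 484): 484 = 121·4 + 0 → 4
gcd(4, 1892): 1892 = 473·4 + 0 → 4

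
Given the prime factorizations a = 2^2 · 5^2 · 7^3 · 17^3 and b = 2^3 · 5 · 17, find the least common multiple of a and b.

337031800

max exponent per prime: 2^3 · 5^2 · 7^3 · 17^3 = 337031800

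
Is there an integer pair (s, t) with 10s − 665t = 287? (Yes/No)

No

By Bézout, 10s − 665t = 287 has integer solutions iff gcd(10, 665) | 287.
Euclid: 665 = 66·10 + 5; 10 = 2·5 + 0. gcd = 5; 287 mod 5 = 2. No.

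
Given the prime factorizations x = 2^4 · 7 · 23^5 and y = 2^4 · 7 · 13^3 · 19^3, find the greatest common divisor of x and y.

112

min exponent per shared prime: 2^4 · 7 = 112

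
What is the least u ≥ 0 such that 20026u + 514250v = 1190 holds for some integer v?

565

Euclid: 514250 = 25·20026 + 13600; 20026 = 1·13600 + 6426; 13600 = 2·6426 + 748; 6426 = 8·748 + 442; 748 = 1·442 + 306; 442 = 1·306 + 136; 306 = 2·136 + 34; 136 = 4·34 + 0 → gcd = 34; 1190 = 34·35.
Back-substitution yields 20026·(-3441) + 514250·(134) = 34, so one solution is u = -3441·35 = -120435, v = 134·35 = 4690.
Solutions in u differ by 514250/34 = 15125; the one in [0, 15125) is -120435 mod 15125 = 565.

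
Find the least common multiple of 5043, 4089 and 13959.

680487291

5043 = 3 · 41²; 4089 = 3 · 29 · 47; 13959 = 3³ · 11 · 47
lcm takes max exponent of each prime: 3³ · 11 · 29 · 41² · 47 = 680487291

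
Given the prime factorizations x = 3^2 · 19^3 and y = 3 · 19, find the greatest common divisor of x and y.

57

min exponent per shared prime: 3 · 19 = 57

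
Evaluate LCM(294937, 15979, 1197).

294937 = 19³ · 43; 15979 = 19 · 29²; 1197 = 3² · 7 · 19
lcm takes max exponent of each prime: 3² · 7 · 19³ · 29² · 43 = 15626647071

15626647071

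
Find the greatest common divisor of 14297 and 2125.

Euclid: 14297 = 6·2125 + 1547; 2125 = 1·1547 + 578; 1547 = 2·578 + 391; 578 = 1·391 + 187; 391 = 2·187 + 17; 187 = 11·17 + 0. Last nonzero remainder: 17.

17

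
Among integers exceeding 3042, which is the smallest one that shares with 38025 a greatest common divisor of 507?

3549

Multiples of 507 above 3042: 507·7, 507·8, … . Need the cofactor coprime to 38025/507 = 75.
Checking s = 7, 8, … the first with gcd(s, 75) = 1 is s = 7, giving 3549.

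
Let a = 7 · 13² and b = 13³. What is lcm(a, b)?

max exponent per prime: 7 · 13³ = 15379

15379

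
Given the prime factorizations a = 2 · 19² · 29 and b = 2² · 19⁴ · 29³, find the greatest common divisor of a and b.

20938

min exponent per shared prime: 2 · 19² · 29 = 20938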